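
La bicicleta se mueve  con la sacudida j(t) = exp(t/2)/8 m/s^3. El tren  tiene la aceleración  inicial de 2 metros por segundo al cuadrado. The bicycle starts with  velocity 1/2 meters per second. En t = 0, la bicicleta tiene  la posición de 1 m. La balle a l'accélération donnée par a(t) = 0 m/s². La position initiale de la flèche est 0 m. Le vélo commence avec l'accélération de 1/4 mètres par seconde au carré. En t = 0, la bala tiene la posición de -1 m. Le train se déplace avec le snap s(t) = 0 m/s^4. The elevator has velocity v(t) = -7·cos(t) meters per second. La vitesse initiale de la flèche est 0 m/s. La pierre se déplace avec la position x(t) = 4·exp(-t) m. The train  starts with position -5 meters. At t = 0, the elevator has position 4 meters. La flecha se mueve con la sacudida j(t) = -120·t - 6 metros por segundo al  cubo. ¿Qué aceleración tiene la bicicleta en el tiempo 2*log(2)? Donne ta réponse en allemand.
Um dies zu lösen, müssen wir 1 Integral unserer Gleichung für den Ruck j(t) = exp(t/2)/8 finden. Durch Integration von dem Ruck und Verwendung der Anfangsbedingung a(0) = 1/4, erhalten wir a(t) = exp(t/2)/4. Aus der Gleichung für die Beschleunigung a(t) = exp(t/2)/4, setzen wir t = 2*log(2) ein und erhalten a = 1/2.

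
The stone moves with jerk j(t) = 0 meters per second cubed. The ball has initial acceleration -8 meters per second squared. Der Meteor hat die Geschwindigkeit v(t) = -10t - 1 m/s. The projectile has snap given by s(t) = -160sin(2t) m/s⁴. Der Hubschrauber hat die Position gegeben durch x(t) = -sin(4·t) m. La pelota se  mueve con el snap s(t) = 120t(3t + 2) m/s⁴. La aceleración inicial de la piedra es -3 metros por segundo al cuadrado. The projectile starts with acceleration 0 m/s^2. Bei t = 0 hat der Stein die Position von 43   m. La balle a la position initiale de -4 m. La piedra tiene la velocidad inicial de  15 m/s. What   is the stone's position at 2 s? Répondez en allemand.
Wir müssen die Stammfunktion unserer Gleichung für den Ruck j(t) = 0 3-mal finden. Durch Integration von dem Ruck und Verwendung der Anfangsbedingung a(0) = -3, erhalten wir a(t) = -3. Die Stammfunktion von der Beschleunigung ist die Geschwindigkeit. Mit v(0) = 15 erhalten wir v(t) = 15 - 3·t. Das Integral von der Geschwindigkeit, mit x(0) = 43, ergibt die Position: x(t) = -3·t^2/2 + 15·t + 43. Aus der Gleichung für die Position x(t) = -3·t^2/2 + 15·t + 43, setzen wir t = 2 ein und erhalten x = 67.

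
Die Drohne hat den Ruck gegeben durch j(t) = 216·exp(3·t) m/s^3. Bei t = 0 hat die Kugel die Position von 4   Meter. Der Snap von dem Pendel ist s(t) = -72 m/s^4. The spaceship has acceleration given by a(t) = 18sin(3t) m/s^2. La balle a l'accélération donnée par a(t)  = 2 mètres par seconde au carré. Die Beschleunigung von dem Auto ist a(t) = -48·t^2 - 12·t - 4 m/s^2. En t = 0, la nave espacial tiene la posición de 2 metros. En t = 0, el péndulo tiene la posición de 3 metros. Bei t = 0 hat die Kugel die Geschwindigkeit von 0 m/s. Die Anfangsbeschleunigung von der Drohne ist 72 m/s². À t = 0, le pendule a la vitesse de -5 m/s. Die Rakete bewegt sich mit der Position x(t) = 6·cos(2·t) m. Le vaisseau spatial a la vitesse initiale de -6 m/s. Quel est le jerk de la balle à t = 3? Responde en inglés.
We must differentiate our acceleration equation a(t) = 2 1 time. Taking d/dt of a(t), we find j(t) = 0. From the given jerk equation j(t) = 0, we substitute t = 3 to get j = 0.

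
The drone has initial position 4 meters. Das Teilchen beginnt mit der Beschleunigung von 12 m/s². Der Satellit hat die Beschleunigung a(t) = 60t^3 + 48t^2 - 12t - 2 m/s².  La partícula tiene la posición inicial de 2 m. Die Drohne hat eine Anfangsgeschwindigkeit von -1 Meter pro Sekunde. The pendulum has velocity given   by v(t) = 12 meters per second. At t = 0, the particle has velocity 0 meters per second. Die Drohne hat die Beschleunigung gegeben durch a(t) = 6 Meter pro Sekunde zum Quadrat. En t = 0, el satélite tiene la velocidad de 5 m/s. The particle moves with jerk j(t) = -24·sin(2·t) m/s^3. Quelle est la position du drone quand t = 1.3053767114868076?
Nous devons trouver l'intégrale de notre équation de l'accélération a(t) = 6 2 fois. La primitive de l'accélération, avec v(0) = -1, donne la vitesse: v(t) = 6·t - 1. En prenant ∫v(t)dt et en appliquant x(0) = 4, nous trouvons x(t) = 3·t^2 - t + 4. De l'équation de la position x(t) = 3·t^2 - t + 4, nous substituons t = 1.3053767114868076 pour obtenir x = 7.80664836518953.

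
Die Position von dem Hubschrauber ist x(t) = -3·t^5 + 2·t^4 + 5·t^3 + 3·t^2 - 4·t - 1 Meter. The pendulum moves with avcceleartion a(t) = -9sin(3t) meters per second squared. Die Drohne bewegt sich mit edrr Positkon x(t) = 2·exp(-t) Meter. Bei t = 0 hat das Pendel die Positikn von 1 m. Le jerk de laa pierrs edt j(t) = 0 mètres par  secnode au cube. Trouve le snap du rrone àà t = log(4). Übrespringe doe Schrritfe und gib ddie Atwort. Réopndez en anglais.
At t = log(4), s = 1/2.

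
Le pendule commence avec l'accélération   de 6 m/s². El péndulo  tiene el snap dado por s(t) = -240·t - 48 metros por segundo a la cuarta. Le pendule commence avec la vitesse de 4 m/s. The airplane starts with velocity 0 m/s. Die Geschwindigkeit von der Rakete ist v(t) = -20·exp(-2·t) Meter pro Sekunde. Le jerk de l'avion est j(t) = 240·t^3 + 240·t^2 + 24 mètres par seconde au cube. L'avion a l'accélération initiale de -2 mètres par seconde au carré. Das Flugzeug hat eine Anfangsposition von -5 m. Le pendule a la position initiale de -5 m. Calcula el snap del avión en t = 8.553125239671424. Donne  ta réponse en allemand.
Um dies zu lösen, müssen wir 1 Ableitung unserer Gleichung für den Ruck j(t) = 240·t^3 + 240·t^2 + 24 nehmen. Mit d/dt von j(t) finden wir s(t) = 720·t^2 + 480·t. Aus der Gleichung für den Snap s(t) = 720·t^2 + 480·t, setzen wir t = 8.553125239671424 ein und erhalten s = 56777.7850982054.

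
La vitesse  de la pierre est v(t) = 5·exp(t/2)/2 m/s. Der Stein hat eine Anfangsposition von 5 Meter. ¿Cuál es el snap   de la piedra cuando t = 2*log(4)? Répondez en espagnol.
Para resolver esto, necesitamos tomar 3 derivadas de nuestra ecuación de la velocidad v(t) = 5·exp(t/2)/2. Tomando d/dt de v(t), encontramos a(t) = 5·exp(t/2)/4. La derivada de la aceleración da la sacudida: j(t) = 5·exp(t/2)/8. La derivada de la sacudida da el snap: s(t) = 5·exp(t/2)/16. Usando s(t) = 5·exp(t/2)/16 y sustituyendo t = 2*log(4), encontramos s = 5/4.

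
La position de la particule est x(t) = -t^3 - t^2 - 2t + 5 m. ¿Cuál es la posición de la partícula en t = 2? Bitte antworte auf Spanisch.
Usando x(t) = -t^3 - t^2 - 2·t + 5 y sustituyendo t = 2, encontramos x = -11.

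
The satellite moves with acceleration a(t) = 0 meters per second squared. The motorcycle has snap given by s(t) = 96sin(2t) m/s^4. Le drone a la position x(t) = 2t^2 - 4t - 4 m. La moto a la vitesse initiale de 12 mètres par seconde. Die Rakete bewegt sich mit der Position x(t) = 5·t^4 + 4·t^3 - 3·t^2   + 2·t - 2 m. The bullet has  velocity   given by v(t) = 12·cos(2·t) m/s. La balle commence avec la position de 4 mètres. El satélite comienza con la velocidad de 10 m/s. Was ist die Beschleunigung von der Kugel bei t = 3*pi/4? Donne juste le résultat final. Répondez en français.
La réponse est 24.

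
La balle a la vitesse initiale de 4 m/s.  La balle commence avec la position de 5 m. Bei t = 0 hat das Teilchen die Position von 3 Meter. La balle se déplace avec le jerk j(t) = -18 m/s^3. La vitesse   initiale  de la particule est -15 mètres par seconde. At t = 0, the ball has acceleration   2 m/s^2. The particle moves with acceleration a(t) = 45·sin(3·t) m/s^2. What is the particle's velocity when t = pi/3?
We need to integrate our acceleration equation a(t) = 45·sin(3·t) 1 time. Finding the integral of a(t) and using v(0) = -15: v(t) = -15·cos(3·t). We have velocity v(t) = -15·cos(3·t). Substituting t = pi/3: v(pi/3) = 15.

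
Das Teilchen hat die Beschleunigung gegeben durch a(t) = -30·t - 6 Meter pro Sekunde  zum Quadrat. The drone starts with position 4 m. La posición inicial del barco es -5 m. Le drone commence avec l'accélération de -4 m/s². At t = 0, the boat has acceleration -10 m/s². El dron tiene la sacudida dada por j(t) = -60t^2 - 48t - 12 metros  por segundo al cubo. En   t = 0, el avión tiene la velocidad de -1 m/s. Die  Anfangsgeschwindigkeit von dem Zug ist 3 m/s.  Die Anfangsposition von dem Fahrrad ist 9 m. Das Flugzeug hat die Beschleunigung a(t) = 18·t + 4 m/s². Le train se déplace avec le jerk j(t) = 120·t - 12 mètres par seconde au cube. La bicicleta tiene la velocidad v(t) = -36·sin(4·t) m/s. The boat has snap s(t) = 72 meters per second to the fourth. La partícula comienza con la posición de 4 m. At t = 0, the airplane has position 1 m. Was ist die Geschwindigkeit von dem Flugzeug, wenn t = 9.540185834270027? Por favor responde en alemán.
Ausgehend von der Beschleunigung a(t) = 18·t + 4, nehmen wir 1 Integral. Mit ∫a(t)dt und Anwendung von v(0) = -1, finden wir v(t) = 9·t^2 + 4·t - 1. Aus der Gleichung für die Geschwindigkeit v(t) = 9·t^2 + 4·t - 1, setzen wir t = 9.540185834270027 ein und erhalten v = 856.297055108739.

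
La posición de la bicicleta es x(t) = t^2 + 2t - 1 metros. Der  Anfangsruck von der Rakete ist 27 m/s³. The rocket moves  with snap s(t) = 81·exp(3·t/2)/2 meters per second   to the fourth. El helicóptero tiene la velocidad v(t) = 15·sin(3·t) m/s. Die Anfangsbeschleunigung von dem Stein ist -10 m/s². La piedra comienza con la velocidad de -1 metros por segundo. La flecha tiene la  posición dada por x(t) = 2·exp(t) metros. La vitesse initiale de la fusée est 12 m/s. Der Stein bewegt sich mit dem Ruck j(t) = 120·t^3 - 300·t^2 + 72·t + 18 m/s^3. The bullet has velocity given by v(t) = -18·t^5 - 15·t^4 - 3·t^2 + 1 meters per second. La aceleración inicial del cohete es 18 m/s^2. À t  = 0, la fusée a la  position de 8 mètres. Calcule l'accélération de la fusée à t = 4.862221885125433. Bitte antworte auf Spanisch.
Debemos encontrar la antiderivada de nuestra ecuación del snap s(t) = 81·exp(3·t/2)/2 2 veces. La antiderivada del snap es la sacudida. Usando j(0) = 27, obtenemos j(t) = 27·exp(3·t/2). La integral de la sacudida es la aceleración. Usando a(0) = 18, obtenemos a(t) = 18·exp(3·t/2). De la ecuación de la aceleración a(t) = 18·exp(3·t/2), sustituimos t = 4.862221885125433 para obtener a = 26468.3401279586.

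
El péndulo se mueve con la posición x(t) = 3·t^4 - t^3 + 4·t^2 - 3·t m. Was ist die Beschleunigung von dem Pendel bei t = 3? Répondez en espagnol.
Debemos derivar nuestra ecuación de la posición x(t) = 3·t^4 - t^3 + 4·t^2 - 3·t 2 veces. Derivando la posición, obtenemos la velocidad: v(t) = 12·t^3 - 3·t^2 + 8·t - 3. La derivada de la velocidad da la aceleración: a(t) = 36·t^2 - 6·t + 8. De la ecuación de la aceleración a(t) = 36·t^2 - 6·t + 8, sustituimos t = 3 para obtener a = 314.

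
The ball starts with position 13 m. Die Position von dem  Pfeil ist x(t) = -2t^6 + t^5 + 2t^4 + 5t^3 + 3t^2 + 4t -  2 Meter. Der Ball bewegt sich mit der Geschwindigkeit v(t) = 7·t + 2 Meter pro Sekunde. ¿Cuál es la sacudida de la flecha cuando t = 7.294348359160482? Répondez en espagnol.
Debemos derivar nuestra ecuación de la posición x(t) = -2·t^6 + t^5 + 2·t^4 + 5·t^3 + 3·t^2 + 4·t - 2 3 veces. La derivada de la posición da la velocidad: v(t) = -12·t^5 + 5·t^4 + 8·t^3 + 15·t^2 + 6·t + 4. Tomando d/dt de v(t), encontramos a(t) = -60·t^4 + 20·t^3 + 24·t^2 + 30·t + 6. La derivada de la aceleración da la sacudida: j(t) = -240·t^3 + 60·t^2 + 48·t + 30. Tenemos la sacudida j(t) = -240·t^3 + 60·t^2 + 48·t + 30. Sustituyendo t = 7.294348359160482: j(7.294348359160482) = -89574.8213614334.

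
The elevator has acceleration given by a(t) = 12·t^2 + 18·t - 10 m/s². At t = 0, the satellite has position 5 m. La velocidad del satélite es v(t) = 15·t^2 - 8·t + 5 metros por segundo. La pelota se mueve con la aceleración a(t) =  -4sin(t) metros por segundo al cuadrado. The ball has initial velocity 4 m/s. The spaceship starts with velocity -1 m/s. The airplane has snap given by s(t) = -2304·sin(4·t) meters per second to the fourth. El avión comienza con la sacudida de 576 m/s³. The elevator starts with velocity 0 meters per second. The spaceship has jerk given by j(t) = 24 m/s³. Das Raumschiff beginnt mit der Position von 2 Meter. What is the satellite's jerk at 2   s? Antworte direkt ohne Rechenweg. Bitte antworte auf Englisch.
j(2) = 30.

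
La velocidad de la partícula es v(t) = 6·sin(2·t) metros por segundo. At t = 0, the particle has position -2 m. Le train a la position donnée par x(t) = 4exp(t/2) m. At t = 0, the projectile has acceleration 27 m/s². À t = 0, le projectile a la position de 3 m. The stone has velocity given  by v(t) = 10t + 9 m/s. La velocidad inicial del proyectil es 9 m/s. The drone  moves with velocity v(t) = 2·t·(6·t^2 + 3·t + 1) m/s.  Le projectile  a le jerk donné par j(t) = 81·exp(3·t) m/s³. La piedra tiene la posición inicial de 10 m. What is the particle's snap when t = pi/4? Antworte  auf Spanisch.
Debemos derivar nuestra ecuación de la velocidad v(t) = 6·sin(2·t) 3 veces. Derivando la velocidad, obtenemos la aceleración: a(t) = 12·cos(2·t). La derivada de la aceleración da la sacudida: j(t) = -24·sin(2·t). La derivada de la sacudida da el snap: s(t) = -48·cos(2·t). Usando s(t) = -48·cos(2·t) y sustituyendo t = pi/4, encontramos s = 0.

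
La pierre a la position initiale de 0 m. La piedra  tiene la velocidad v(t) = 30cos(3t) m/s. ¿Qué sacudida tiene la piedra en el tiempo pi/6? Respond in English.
To solve this, we need to take 2 derivatives of our velocity equation v(t) = 30·cos(3·t). Differentiating velocity, we get acceleration: a(t) = -90·sin(3·t). Differentiating acceleration, we get jerk: j(t) = -270·cos(3·t). Using j(t) = -270·cos(3·t) and substituting t = pi/6, we find j = 0.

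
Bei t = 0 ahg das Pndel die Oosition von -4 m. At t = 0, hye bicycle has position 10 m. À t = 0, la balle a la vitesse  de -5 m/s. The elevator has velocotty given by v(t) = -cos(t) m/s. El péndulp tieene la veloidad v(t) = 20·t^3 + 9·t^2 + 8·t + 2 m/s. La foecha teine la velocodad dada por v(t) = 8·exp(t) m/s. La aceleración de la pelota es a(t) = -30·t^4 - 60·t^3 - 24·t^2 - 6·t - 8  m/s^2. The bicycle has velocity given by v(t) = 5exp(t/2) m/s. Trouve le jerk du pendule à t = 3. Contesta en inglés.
Starting from velocity v(t) = 20·t^3 + 9·t^2 + 8·t + 2, we take 2 derivatives. Taking d/dt of v(t), we find a(t) = 60·t^2 + 18·t + 8. Differentiating acceleration, we get jerk: j(t) = 120·t + 18. From the given jerk equation j(t) = 120·t + 18, we substitute t = 3 to get j = 378.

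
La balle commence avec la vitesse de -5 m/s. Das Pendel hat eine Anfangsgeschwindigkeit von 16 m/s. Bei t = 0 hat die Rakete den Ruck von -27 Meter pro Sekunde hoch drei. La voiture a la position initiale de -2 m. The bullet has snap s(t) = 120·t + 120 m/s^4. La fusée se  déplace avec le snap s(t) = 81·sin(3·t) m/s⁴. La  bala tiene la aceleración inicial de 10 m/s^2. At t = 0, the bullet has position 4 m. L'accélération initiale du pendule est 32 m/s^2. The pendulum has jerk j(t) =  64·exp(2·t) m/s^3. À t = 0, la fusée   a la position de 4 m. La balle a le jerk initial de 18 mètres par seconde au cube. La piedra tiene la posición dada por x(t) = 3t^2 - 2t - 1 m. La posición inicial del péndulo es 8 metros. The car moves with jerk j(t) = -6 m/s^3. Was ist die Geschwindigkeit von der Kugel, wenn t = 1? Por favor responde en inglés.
We need to integrate our snap equation s(t) = 120·t + 120 3 times. Taking ∫s(t)dt and applying j(0) = 18, we find j(t) = 60·t^2 + 120·t + 18. Integrating jerk and using the initial condition a(0) = 10, we get a(t) = 20·t^3 + 60·t^2 + 18·t + 10. Taking ∫a(t)dt and applying v(0) = -5, we find v(t) = 5·t^4 + 20·t^3 + 9·t^2 + 10·t - 5. We have velocity v(t) = 5·t^4 + 20·t^3 + 9·t^2 + 10·t - 5. Substituting t = 1: v(1) = 39.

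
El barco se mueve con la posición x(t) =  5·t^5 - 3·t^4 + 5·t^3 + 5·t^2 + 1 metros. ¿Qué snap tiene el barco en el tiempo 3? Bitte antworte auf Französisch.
En partant de la position x(t) = 5·t^5 - 3·t^4 + 5·t^3 + 5·t^2 + 1, nous prenons 4 dérivées. En dérivant la position, nous obtenons la vitesse: v(t) = 25·t^4 - 12·t^3 + 15·t^2 + 10·t. La dérivée de la vitesse donne l'accélération: a(t) = 100·t^3 - 36·t^2 + 30·t + 10. En dérivant l'accélération, nous obtenons le jerk: j(t) = 300·t^2 - 72·t + 30. La dérivée du jerk donne le snap: s(t) = 600·t - 72. En utilisant s(t) = 600·t - 72 et en substituant t = 3, nous trouvons s = 1728.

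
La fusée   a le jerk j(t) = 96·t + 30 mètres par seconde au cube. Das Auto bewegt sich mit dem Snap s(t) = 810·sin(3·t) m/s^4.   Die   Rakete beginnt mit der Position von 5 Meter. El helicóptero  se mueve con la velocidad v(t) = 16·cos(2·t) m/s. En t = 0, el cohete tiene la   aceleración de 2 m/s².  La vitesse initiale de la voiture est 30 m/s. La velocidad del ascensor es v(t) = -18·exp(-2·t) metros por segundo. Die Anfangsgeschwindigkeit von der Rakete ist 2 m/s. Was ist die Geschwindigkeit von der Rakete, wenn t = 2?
Ausgehend von dem Ruck j(t) = 96·t + 30, nehmen wir 2 Stammfunktionen. Mit ∫j(t)dt und Anwendung von a(0) = 2, finden wir a(t) = 48·t^2 + 30·t + 2. Die Stammfunktion von der Beschleunigung, mit v(0) = 2, ergibt die Geschwindigkeit: v(t) = 16·t^3 + 15·t^2 + 2·t + 2. Aus der Gleichung für die Geschwindigkeit v(t) = 16·t^3 + 15·t^2 + 2·t + 2, setzen wir t = 2 ein und erhalten v = 194.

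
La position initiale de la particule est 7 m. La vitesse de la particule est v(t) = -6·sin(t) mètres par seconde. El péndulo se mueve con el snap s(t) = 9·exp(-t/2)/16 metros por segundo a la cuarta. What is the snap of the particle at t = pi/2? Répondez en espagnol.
Debemos derivar nuestra ecuación de la velocidad v(t) = -6·sin(t) 3 veces. La derivada de la velocidad da la aceleración: a(t) = -6·cos(t). La derivada de la aceleración da la sacudida: j(t) = 6·sin(t). La derivada de la sacudida da el snap: s(t) = 6·cos(t). Tenemos el snap s(t) = 6·cos(t). Sustituyendo t = pi/2: s(pi/2) = 0.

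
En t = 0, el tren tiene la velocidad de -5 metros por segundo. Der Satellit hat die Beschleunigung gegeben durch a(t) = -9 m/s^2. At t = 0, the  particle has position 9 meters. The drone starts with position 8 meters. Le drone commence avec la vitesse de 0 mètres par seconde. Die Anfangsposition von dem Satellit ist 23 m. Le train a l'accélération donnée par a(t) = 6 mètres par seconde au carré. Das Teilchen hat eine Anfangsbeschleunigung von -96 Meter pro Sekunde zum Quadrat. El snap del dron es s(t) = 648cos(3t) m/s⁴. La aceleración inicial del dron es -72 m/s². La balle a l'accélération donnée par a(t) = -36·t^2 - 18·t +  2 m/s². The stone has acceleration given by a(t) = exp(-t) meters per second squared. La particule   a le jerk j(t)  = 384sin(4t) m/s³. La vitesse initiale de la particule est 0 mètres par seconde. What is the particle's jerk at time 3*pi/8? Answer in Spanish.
Usando j(t) = 384·sin(4·t) y sustituyendo t = 3*pi/8, encontramos j = -384.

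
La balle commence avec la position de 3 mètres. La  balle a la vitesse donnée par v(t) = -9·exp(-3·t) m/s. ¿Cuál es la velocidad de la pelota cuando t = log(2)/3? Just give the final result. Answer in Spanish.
En t = log(2)/3, v = -9/2.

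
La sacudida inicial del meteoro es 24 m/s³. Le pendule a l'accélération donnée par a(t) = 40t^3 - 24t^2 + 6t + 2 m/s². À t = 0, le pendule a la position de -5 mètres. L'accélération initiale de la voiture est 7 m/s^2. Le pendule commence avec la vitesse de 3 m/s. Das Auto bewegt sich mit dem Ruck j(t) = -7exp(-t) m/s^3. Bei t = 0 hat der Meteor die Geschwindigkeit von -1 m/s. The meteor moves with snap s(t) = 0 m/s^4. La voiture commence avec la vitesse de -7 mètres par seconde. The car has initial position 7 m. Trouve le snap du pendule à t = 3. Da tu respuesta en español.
Partiendo de la aceleración a(t) = 40·t^3 - 24·t^2 + 6·t + 2, tomamos 2 derivadas. Tomando d/dt de a(t), encontramos j(t) = 120·t^2 - 48·t + 6. Tomando d/dt de j(t), encontramos s(t) = 240·t - 48. Tenemos el snap s(t) = 240·t - 48. Sustituyendo t = 3: s(3) = 672.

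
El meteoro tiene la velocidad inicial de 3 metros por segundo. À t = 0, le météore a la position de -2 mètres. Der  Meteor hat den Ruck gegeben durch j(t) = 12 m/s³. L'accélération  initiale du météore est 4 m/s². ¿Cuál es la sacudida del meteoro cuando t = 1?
De la ecuación de la sacudida j(t) = 12, sustituimos t = 1 para obtener j = 12.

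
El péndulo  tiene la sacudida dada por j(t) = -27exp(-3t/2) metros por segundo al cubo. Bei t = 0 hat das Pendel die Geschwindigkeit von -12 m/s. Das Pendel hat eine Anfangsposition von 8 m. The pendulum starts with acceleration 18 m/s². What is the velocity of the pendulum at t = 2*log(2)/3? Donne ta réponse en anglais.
Starting from jerk j(t) = -27·exp(-3·t/2), we take 2 antiderivatives. The integral of jerk is acceleration. Using a(0) = 18, we get a(t) = 18·exp(-3·t/2). Finding the integral of a(t) and using v(0) = -12: v(t) = -12·exp(-3·t/2). Using v(t) = -12·exp(-3·t/2) and substituting t = 2*log(2)/3, we find v = -6.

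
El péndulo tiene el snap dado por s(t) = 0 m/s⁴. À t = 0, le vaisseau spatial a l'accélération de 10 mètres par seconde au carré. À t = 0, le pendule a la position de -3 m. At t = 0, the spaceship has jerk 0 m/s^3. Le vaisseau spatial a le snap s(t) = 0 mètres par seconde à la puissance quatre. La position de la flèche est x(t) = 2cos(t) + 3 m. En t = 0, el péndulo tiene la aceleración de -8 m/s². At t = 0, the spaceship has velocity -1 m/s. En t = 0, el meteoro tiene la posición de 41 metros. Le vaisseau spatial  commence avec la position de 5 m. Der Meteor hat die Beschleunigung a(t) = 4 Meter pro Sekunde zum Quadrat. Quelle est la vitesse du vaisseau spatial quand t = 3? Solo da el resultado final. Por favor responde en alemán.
Bei t = 3, v = 29.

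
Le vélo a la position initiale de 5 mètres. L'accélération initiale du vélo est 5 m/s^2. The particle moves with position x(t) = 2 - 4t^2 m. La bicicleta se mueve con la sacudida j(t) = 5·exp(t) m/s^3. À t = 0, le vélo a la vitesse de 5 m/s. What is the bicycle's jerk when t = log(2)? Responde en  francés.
En utilisant j(t) = 5·exp(t) et en substituant t = log(2), nous trouvons j = 10.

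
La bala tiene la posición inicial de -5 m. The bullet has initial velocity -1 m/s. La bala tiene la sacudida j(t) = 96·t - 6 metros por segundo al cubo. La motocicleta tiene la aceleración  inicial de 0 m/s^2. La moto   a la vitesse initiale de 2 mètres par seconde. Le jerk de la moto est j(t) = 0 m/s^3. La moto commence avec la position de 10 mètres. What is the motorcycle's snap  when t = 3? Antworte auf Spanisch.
Debemos derivar nuestra ecuación de la sacudida j(t) = 0 1 vez. La derivada de la sacudida da el snap: s(t) = 0. De la ecuación del snap s(t) = 0, sustituimos t = 3 para obtener s = 0.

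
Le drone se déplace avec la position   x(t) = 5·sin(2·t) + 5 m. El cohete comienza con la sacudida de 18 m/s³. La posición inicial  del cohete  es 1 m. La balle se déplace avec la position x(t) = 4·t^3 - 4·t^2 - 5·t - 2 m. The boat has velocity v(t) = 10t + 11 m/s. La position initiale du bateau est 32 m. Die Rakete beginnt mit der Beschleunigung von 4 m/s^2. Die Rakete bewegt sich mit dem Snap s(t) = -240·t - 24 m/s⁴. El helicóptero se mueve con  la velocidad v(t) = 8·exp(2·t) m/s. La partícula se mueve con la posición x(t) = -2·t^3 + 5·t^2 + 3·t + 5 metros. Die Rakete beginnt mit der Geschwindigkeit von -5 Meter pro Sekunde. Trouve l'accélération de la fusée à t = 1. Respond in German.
Um dies zu lösen, müssen wir 2 Stammfunktionen unserer Gleichung für den Snap s(t) = -240·t - 24 finden. Das Integral von dem Snap ist der Ruck. Mit j(0) = 18 erhalten wir j(t) = -120·t^2 - 24·t + 18. Mit ∫j(t)dt und Anwendung von a(0) = 4, finden wir a(t) = -40·t^3 - 12·t^2 + 18·t + 4. Aus der Gleichung für die Beschleunigung a(t) = -40·t^3 - 12·t^2 + 18·t + 4, setzen wir t = 1 ein und erhalten a = -30.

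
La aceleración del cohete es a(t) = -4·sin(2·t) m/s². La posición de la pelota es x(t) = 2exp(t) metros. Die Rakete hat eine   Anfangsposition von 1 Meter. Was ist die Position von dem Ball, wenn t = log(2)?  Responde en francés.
De l'équation de la position x(t) = 2·exp(t), nous substituons t = log(2) pour obtenir x = 4.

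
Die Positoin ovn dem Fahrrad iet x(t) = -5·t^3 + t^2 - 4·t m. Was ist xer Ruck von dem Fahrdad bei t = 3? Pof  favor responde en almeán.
Ausgehend von der Position x(t) = -5·t^3 + t^2 - 4·t, nehmen wir 3 Ableitungen. Die Ableitung von der Position ergibt die Geschwindigkeit: v(t) = -15·t^2 + 2·t - 4. Mit d/dt von v(t) finden wir a(t) = 2 - 30·t. Mit d/dt von a(t) finden wir j(t) = -30. Mit j(t) = -30 und Einsetzen von t = 3, finden wir j = -30.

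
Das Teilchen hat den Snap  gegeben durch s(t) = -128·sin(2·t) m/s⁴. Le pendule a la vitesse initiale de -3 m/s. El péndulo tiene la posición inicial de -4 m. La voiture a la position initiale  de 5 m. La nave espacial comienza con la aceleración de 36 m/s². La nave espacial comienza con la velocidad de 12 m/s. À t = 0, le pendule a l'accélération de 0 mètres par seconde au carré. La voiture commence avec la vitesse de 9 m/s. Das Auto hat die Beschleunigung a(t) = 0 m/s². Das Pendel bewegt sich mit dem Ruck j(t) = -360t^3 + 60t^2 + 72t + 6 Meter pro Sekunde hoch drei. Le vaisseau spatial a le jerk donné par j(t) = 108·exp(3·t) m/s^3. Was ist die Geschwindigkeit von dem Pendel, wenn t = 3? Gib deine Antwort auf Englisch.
We must find the integral of our jerk equation j(t) = -360·t^3 + 60·t^2 + 72·t + 6 2 times. Integrating jerk and using the initial condition a(0) = 0, we get a(t) = 2·t·(-45·t^3 + 10·t^2 + 18·t + 3). The integral of acceleration, with v(0) = -3, gives velocity: v(t) = -18·t^5 + 5·t^4 + 12·t^3 + 3·t^2 - 3. Using v(t) = -18·t^5 + 5·t^4 + 12·t^3 + 3·t^2 - 3 and substituting t = 3, we find v = -3621.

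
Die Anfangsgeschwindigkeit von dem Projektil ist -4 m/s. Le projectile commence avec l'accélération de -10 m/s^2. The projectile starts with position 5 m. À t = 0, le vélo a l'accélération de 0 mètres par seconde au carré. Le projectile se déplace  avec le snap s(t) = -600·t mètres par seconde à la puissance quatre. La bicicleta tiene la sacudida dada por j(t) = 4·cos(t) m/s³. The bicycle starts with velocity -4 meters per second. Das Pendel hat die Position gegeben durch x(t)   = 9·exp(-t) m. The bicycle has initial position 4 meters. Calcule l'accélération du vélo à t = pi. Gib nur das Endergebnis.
a(pi) = 0.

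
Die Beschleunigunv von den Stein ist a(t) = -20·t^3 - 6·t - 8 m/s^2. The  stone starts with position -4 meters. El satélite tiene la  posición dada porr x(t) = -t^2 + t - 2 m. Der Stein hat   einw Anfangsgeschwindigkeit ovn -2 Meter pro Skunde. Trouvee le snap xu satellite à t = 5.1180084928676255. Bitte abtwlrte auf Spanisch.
Debemos derivar nuestra ecuación de la posición x(t) = -t^2 + t - 2 4 veces. Tomando d/dt de x(t), encontramos v(t) = 1 - 2·t. La derivada de la velocidad da la aceleración: a(t) = -2. La derivada de la aceleración da la sacudida: j(t) = 0. Derivando la sacudida, obtenemos el snap: s(t) = 0. Tenemos el snap s(t) = 0. Sustituyendo t = 5.1180084928676255: s(5.1180084928676255) = 0.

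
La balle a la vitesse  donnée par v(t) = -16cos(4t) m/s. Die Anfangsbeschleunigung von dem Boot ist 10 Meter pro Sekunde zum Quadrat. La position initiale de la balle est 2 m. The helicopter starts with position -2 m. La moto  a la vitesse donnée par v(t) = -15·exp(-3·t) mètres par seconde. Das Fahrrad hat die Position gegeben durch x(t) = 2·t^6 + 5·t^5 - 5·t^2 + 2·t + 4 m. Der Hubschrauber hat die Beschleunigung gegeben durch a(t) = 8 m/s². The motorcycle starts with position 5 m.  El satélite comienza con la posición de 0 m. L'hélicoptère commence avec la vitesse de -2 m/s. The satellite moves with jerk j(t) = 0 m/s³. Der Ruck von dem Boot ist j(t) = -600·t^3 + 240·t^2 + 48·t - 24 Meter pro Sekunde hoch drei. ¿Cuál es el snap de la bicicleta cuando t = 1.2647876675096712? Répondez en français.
Pour résoudre ceci, nous devons prendre 4 dérivées de notre équation de la position x(t) = 2·t^6 + 5·t^5 - 5·t^2 + 2·t + 4. En dérivant la position, nous obtenons la vitesse: v(t) = 12·t^5 + 25·t^4 - 10·t + 2. En prenant d/dt de v(t), nous trouvons a(t) = 60·t^4 + 100·t^3 - 10. En dérivant l'accélération, nous obtenons le jerk: j(t) = 240·t^3 + 300·t^2. En dérivant le jerk, nous obtenons le snap: s(t) = 720·t^2 + 600·t. Nous avons le snap s(t) = 720·t^2 + 600·t. En substituant t = 1.2647876675096712: s(1.2647876675096712) = 1910.64784810268.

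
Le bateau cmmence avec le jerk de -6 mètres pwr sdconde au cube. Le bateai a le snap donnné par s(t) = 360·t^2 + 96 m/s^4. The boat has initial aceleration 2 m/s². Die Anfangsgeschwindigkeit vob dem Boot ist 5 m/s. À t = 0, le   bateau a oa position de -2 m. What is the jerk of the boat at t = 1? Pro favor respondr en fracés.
Nous devons intégrer notre équation du snap s(t) = 360·t^2 + 96 1 fois. La primitive du snap, avec j(0) = -6, donne le jerk: j(t) = 120·t^3 + 96·t - 6. En utilisant j(t) = 120·t^3 + 96·t - 6 et en substituant t = 1, nous trouvons j = 210.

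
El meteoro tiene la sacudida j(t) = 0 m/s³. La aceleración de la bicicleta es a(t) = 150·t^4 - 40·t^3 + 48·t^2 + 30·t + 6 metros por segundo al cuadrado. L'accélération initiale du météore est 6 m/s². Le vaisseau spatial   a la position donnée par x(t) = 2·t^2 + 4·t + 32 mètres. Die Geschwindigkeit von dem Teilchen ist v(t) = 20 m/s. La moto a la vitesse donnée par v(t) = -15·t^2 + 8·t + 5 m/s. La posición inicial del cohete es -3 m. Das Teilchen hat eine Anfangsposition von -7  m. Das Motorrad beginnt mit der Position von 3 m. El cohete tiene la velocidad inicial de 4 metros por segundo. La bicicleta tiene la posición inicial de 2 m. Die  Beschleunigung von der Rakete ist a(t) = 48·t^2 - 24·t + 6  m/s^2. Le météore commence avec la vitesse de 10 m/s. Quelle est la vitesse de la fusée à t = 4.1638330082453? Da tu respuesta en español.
Necesitamos integrar nuestra ecuación de la aceleración a(t) = 48·t^2 - 24·t + 6 1 vez. La antiderivada de la aceleración es la velocidad. Usando v(0) = 4, obtenemos v(t) = 16·t^3 - 12·t^2 + 6·t + 4. De la ecuación de la velocidad v(t) = 16·t^3 - 12·t^2 + 6·t + 4, sustituimos t = 4.1638330082453 para obtener v = 975.980565152395.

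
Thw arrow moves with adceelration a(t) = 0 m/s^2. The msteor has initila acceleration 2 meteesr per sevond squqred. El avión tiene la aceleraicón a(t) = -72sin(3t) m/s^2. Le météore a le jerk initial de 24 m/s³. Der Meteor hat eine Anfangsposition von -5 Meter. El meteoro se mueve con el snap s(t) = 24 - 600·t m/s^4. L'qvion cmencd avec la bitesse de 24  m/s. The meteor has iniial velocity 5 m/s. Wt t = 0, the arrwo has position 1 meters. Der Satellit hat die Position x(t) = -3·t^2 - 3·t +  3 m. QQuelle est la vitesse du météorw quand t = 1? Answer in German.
Wir müssen das Integral unserer Gleichung für den Snap s(t) = 24 - 600·t 3-mal finden. Durch Integration von dem Snap und Verwendung der Anfangsbedingung j(0) = 24, erhalten wir j(t) = -300·t^2 + 24·t + 24. Das Integral von dem Ruck, mit a(0) = 2, ergibt die Beschleunigung: a(t) = -100·t^3 + 12·t^2 + 24·t + 2. Das Integral von der Beschleunigung, mit v(0) = 5, ergibt die Geschwindigkeit: v(t) = -25·t^4 + 4·t^3 + 12·t^2 + 2·t + 5. Mit v(t) = -25·t^4 + 4·t^3 + 12·t^2 + 2·t + 5 und Einsetzen von t = 1, finden wir v = -2.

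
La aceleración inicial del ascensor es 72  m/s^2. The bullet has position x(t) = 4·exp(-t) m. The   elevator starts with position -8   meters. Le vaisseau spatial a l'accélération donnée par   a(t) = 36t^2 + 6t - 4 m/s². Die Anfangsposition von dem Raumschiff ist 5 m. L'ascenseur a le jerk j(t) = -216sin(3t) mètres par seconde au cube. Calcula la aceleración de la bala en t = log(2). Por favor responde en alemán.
Wir müssen unsere Gleichung für die Position x(t) = 4·exp(-t) 2-mal ableiten. Durch Ableiten von der Position erhalten wir die Geschwindigkeit: v(t) = -4·exp(-t). Die Ableitung von der Geschwindigkeit ergibt die Beschleunigung: a(t) = 4·exp(-t). Mit a(t) = 4·exp(-t) und Einsetzen von t = log(2), finden wir a = 2.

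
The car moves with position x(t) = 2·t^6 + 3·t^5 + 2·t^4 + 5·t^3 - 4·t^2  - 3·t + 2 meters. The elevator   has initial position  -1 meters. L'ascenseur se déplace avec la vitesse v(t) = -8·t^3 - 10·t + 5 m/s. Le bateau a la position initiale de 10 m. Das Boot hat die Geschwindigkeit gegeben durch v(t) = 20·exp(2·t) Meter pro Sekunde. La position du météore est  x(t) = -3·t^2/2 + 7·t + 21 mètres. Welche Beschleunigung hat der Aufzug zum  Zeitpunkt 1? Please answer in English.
Starting from velocity v(t) = -8·t^3 - 10·t + 5, we take 1 derivative. Taking d/dt of v(t), we find a(t) = -24·t^2 - 10. We have acceleration a(t) = -24·t^2 - 10. Substituting t = 1: a(1) = -34.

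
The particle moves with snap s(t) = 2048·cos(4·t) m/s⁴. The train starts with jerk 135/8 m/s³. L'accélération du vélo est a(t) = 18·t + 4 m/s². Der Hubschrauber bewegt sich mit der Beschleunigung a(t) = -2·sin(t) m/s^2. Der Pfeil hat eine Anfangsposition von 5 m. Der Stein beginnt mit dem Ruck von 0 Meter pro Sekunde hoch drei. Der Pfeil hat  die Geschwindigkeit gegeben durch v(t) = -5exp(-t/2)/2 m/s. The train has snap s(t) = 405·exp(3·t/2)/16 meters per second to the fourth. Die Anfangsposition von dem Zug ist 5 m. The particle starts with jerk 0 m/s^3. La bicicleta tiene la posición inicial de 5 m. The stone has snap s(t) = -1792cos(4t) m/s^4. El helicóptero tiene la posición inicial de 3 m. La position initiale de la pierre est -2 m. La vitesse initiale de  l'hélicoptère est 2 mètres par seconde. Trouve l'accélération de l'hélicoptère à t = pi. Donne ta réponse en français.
De l'équation de l'accélération a(t) = -2·sin(t), nous substituons t = pi pour obtenir a = 0.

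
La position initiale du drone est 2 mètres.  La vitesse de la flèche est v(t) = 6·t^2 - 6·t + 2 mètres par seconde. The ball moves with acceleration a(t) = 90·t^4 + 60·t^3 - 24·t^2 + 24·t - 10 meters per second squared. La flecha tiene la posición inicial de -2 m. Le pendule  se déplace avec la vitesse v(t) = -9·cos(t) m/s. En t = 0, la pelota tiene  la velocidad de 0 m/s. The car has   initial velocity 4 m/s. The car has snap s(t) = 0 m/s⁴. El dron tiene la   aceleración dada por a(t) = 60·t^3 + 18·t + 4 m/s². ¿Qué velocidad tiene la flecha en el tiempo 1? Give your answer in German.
Wir haben die Geschwindigkeit v(t) = 6·t^2 - 6·t + 2. Durch Einsetzen von t = 1: v(1) = 2.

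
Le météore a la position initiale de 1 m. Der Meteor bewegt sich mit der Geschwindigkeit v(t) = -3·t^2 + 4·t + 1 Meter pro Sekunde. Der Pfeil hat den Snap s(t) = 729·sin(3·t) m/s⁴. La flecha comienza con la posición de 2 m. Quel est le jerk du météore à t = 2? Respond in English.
To solve this, we need to take 2 derivatives of our velocity equation v(t) = -3·t^2 + 4·t + 1. Taking d/dt of v(t), we find a(t) = 4 - 6·t. Differentiating acceleration, we get jerk: j(t) = -6. Using j(t) = -6 and substituting t = 2, we find j = -6.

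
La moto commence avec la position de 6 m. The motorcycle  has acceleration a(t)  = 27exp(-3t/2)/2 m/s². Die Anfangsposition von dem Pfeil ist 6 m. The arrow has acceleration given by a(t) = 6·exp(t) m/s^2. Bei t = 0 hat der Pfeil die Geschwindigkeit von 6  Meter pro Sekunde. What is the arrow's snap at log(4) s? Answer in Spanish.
Para resolver esto, necesitamos tomar 2 derivadas de nuestra ecuación de la aceleración a(t) = 6·exp(t). Derivando la aceleración, obtenemos la sacudida: j(t) = 6·exp(t). Derivando la sacudida, obtenemos el snap: s(t) = 6·exp(t). Usando s(t) = 6·exp(t) y sustituyendo t = log(4), encontramos s = 24.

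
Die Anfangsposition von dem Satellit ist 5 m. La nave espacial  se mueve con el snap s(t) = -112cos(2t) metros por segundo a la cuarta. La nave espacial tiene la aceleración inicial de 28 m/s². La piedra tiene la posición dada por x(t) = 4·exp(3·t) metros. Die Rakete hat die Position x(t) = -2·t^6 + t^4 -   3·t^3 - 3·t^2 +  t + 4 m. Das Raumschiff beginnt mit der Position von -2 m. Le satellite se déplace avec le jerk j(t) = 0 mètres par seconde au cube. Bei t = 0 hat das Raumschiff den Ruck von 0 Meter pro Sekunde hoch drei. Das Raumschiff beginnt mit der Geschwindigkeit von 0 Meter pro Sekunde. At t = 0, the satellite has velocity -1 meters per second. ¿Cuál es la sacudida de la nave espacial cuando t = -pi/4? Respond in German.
Wir müssen das Integral unserer Gleichung für den Snap s(t) = -112·cos(2·t) 1-mal finden. Das Integral von dem Snap ist der Ruck. Mit j(0) = 0 erhalten wir j(t) = -56·sin(2·t). Aus der Gleichung für den Ruck j(t) = -56·sin(2·t), setzen wir t = -pi/4 ein und erhalten j = 56.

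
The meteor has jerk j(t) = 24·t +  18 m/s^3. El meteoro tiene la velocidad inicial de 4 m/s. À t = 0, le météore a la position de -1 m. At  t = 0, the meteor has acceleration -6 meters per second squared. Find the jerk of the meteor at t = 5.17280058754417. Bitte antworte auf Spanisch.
De la ecuación de la sacudida j(t) = 24·t + 18, sustituimos t = 5.17280058754417 para obtener j = 142.147214101060.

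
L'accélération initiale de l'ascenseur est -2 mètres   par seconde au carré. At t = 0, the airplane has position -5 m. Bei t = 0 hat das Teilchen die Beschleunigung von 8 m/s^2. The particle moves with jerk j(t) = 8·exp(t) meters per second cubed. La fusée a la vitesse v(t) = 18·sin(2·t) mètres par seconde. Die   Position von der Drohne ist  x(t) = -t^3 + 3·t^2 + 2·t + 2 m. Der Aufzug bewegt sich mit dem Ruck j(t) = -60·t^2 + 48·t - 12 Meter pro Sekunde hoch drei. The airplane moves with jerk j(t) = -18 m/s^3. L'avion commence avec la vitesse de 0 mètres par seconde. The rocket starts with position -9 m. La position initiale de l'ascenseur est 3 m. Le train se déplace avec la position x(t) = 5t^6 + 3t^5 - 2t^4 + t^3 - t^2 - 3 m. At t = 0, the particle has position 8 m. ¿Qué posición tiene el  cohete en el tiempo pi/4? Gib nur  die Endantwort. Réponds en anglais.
The answer is 0.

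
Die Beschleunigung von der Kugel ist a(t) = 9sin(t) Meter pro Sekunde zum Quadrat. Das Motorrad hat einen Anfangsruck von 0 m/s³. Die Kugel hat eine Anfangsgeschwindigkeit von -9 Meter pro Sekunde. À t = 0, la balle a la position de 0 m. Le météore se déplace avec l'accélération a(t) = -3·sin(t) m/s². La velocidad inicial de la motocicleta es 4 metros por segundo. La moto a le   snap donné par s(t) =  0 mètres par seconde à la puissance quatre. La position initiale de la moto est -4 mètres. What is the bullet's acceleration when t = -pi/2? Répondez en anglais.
From the given acceleration equation a(t) = 9·sin(t), we substitute t = -pi/2 to get a = -9.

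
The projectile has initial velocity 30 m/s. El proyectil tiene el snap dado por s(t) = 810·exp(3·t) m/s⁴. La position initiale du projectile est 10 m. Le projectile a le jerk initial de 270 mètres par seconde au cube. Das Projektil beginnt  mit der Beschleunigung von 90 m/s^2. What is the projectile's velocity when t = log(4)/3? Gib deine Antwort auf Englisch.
We must find the integral of our snap equation s(t) = 810·exp(3·t) 3 times. Taking ∫s(t)dt and applying j(0) = 270, we find j(t) = 270·exp(3·t). Finding the antiderivative of j(t) and using a(0) = 90: a(t) = 90·exp(3·t). Taking ∫a(t)dt and applying v(0) = 30, we find v(t) = 30·exp(3·t). Using v(t) = 30·exp(3·t) and substituting t = log(4)/3, we find v = 120.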